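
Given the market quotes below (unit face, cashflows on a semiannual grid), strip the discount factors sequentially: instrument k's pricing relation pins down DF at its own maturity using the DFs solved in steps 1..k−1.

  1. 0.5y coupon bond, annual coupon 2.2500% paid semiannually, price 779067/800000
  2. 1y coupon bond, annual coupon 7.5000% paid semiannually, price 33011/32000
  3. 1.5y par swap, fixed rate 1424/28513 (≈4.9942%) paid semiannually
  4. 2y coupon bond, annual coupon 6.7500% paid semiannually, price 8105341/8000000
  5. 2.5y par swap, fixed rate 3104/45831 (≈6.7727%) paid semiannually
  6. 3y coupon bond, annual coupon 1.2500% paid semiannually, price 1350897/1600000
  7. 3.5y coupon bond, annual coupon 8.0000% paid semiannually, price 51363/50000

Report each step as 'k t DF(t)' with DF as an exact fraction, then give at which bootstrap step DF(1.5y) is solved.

1 1/2 963/1000
2 1 1919/2000
3 3/2 1161/1250
4 2 887/1000
5 5/2 528/625
6 3 4053/5000
7 7/2 7803/10000
DF(1.5y) is solved at step 3

step 1 [0.5y] bond c/2=9/800: DF=(779067/800000 − 9/800·(0))/(1+9/800) = 963/1000 ≈ 0.963000
step 2 [1y] bond c/2=3/80: DF=(33011/32000 − 3/80·(0.963000))/(1+3/80) = 1919/2000 ≈ 0.959500
step 3 [1.5y] swap r/2=712/28513: DF=(1 − 712/28513·(0.963000+0.959500))/(1+712/28513) = 1161/1250 ≈ 0.928800
step 4 [2y] bond c/2=27/800: DF=(8105341/8000000 − 27/800·(0.963000+0.959500+0.928800))/(1+27/800) = 887/1000 ≈ 0.887000
step 5 [2.5y] swap r/2=1552/45831: DF=(1 − 1552/45831·(0.963000+0.959500+0.928800+0.887000))/(1+1552/45831) = 528/625 ≈ 0.844800
step 6 [3y] bond c/2=1/160: DF=(1350897/1600000 − 1/160·(0.963000+0.959500+0.928800+0.887000+0.844800))/(1+1/160) = 4053/5000 ≈ 0.810600
step 7 [3.5y] bond c/2=1/25: DF=(51363/50000 − 1/25·(0.963000+0.959500+0.928800+0.887000+0.844800+0.810600))/(1+1/25) = 7803/10000 ≈ 0.780300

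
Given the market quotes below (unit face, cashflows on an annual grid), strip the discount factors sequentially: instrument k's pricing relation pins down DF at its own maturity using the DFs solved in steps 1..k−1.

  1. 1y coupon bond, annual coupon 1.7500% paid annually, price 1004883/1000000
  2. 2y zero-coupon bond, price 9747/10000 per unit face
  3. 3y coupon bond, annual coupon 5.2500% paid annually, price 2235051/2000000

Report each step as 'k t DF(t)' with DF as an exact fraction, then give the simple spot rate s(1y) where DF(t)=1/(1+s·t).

step 1 [1y] bond c/1=7/400: DF=(1004883/1000000 − 7/400·(0))/(1+7/400) = 2469/2500 ≈ 0.987600
step 2 [2y] zero: DF = P = 9747/10000 ≈ 0.974700
step 3 [3y] bond c/1=21/400: DF=(2235051/2000000 − 21/400·(0.987600+0.974700))/(1+21/400) = 9639/10000 ≈ 0.963900

1 1 2469/2500
2 2 9747/10000
3 3 9639/10000
s(1y) = (1/(2469/2500) − 1)/(1) = 31/2469 ≈ 1.2556%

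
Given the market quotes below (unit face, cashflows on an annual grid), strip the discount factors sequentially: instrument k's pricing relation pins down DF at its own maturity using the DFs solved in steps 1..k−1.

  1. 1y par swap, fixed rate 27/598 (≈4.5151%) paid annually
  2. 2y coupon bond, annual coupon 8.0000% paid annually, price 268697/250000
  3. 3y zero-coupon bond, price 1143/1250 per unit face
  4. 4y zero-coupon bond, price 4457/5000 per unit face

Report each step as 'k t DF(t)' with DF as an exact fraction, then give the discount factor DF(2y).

1 1 598/625
2 2 9243/10000
3 3 1143/1250
4 4 4457/5000
DF(2y) = 9243/10000 ≈ 0.924300

step 1 [1y] swap r/1=27/598: DF=(1 − 27/598·(0))/(1+27/598) = 598/625 ≈ 0.956800
step 2 [2y] bond c/1=2/25: DF=(268697/250000 − 2/25·(0.956800))/(1+2/25) = 9243/10000 ≈ 0.924300
step 3 [3y] zero: DF = P = 1143/1250 ≈ 0.914400
step 4 [4y] zero: DF = P = 4457/5000 ≈ 0.891400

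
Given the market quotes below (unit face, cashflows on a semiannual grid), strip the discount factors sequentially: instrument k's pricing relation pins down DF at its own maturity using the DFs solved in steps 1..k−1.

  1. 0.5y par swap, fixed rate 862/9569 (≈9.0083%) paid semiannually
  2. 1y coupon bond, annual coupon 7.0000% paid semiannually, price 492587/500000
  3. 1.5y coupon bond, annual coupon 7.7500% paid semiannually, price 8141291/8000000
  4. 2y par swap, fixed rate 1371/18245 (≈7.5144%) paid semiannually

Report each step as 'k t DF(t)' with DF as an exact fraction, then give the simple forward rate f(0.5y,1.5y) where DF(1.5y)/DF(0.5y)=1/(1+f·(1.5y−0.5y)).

step 1 [0.5y] swap r/2=431/9569: DF=(1 − 431/9569·(0))/(1+431/9569) = 9569/10000 ≈ 0.956900
step 2 [1y] bond c/2=7/200: DF=(492587/500000 − 7/200·(0.956900))/(1+7/200) = 1839/2000 ≈ 0.919500
step 3 [1.5y] bond c/2=31/800: DF=(8141291/8000000 − 31/800·(0.956900+0.919500))/(1+31/800) = 9097/10000 ≈ 0.909700
step 4 [2y] swap r/2=1371/36490: DF=(1 − 1371/36490·(0.956900+0.919500+0.909700))/(1+1371/36490) = 8629/10000 ≈ 0.862900

1 1/2 9569/10000
2 1 1839/2000
3 3/2 9097/10000
4 2 8629/10000
f(0.5y,1.5y) = ((9569/10000)/(9097/10000) − 1)/(1) = 472/9097 ≈ 5.1885%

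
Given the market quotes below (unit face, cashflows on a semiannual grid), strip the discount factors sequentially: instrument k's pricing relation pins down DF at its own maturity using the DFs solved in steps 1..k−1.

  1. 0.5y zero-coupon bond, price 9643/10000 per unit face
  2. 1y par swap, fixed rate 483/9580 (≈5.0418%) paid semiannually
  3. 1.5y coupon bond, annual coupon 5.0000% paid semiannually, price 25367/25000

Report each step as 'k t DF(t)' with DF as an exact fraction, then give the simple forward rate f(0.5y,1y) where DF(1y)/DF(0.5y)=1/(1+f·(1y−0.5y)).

step 1 [0.5y] zero: DF = P = 9643/10000 ≈ 0.964300
step 2 [1y] swap r/2=483/19160: DF=(1 − 483/19160·(0.964300))/(1+483/19160) = 9517/10000 ≈ 0.951700
step 3 [1.5y] bond c/2=1/40: DF=(25367/25000 − 1/40·(0.964300+0.951700))/(1+1/40) = 1179/1250 ≈ 0.943200

1 1/2 9643/10000
2 1 9517/10000
3 3/2 1179/1250
f(0.5y,1y) = ((9643/10000)/(9517/10000) − 1)/(1/2) = 252/9517 ≈ 2.6479%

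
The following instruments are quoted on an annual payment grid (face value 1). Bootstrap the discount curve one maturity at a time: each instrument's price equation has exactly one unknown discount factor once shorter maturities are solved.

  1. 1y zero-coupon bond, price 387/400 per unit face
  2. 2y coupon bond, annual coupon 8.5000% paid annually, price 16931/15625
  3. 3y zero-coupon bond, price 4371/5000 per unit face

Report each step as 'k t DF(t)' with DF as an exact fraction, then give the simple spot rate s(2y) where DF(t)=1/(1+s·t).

step 1 [1y] zero: DF = P = 387/400 ≈ 0.967500
step 2 [2y] bond c/1=17/200: DF=(16931/15625 − 17/200·(0.967500))/(1+17/200) = 9229/10000 ≈ 0.922900
step 3 [3y] zero: DF = P = 4371/5000 ≈ 0.874200

1 1 387/400
2 2 9229/10000
3 3 4371/5000
s(2y) = (1/(9229/10000) − 1)/(2) = 771/18458 ≈ 4.1771%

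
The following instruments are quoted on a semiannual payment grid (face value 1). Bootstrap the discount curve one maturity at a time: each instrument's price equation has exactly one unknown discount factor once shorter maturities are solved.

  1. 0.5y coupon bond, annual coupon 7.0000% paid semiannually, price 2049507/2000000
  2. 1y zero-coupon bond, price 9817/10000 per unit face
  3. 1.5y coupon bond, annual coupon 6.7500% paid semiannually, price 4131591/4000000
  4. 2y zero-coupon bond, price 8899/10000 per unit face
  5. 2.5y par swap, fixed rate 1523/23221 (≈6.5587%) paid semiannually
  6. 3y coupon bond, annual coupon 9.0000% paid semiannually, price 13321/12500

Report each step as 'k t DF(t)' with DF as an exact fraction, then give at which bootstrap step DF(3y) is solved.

1 1/2 9901/10000
2 1 9817/10000
3 3/2 2337/2500
4 2 8899/10000
5 5/2 8477/10000
6 3 4099/5000
DF(3y) is solved at step 6

step 1 [0.5y] bond c/2=7/200: DF=(2049507/2000000 − 7/200·(0))/(1+7/200) = 9901/10000 ≈ 0.990100
step 2 [1y] zero: DF = P = 9817/10000 ≈ 0.981700
step 3 [1.5y] bond c/2=27/800: DF=(4131591/4000000 − 27/800·(0.990100+0.981700))/(1+27/800) = 2337/2500 ≈ 0.934800
step 4 [2y] zero: DF = P = 8899/10000 ≈ 0.889900
step 5 [2.5y] swap r/2=1523/46442: DF=(1 − 1523/46442·(0.990100+0.981700+0.934800+0.889900))/(1+1523/46442) = 8477/10000 ≈ 0.847700
step 6 [3y] bond c/2=9/200: DF=(13321/12500 − 9/200·(0.990100+0.981700+0.934800+0.889900+0.847700))/(1+9/200) = 4099/5000 ≈ 0.819800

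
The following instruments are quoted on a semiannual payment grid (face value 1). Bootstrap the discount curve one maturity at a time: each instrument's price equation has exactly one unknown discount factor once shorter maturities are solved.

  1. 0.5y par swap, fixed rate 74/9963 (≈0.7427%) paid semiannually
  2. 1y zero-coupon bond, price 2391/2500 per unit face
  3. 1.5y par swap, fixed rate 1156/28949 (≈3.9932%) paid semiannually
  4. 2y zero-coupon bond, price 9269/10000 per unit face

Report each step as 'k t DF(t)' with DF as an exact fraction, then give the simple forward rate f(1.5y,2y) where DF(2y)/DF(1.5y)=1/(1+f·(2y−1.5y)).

1 1/2 9963/10000
2 1 2391/2500
3 3/2 4711/5000
4 2 9269/10000
f(1.5y,2y) = ((4711/5000)/(9269/10000) − 1)/(1/2) = 306/9269 ≈ 3.3013%

step 1 [0.5y] swap r/2=37/9963: DF=(1 − 37/9963·(0))/(1+37/9963) = 9963/10000 ≈ 0.996300
step 2 [1y] zero: DF = P = 2391/2500 ≈ 0.956400
step 3 [1.5y] swap r/2=578/28949: DF=(1 − 578/28949·(0.996300+0.956400))/(1+578/28949) = 4711/5000 ≈ 0.942200
step 4 [2y] zero: DF = P = 9269/10000 ≈ 0.926900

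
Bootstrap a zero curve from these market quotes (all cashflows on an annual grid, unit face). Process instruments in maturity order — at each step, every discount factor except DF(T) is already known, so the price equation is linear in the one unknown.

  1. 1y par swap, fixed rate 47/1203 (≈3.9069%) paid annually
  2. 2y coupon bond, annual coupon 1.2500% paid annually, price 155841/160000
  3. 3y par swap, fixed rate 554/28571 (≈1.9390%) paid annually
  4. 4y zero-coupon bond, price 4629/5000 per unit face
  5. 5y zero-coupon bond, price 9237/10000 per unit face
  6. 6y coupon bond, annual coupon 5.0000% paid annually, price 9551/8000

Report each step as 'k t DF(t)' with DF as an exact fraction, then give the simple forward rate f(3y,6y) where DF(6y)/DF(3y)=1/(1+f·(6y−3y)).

step 1 [1y] swap r/1=47/1203: DF=(1 − 47/1203·(0))/(1+47/1203) = 1203/1250 ≈ 0.962400
step 2 [2y] bond c/1=1/80: DF=(155841/160000 − 1/80·(0.962400))/(1+1/80) = 9501/10000 ≈ 0.950100
step 3 [3y] swap r/1=554/28571: DF=(1 − 554/28571·(0.962400+0.950100))/(1+554/28571) = 4723/5000 ≈ 0.944600
step 4 [4y] zero: DF = P = 4629/5000 ≈ 0.925800
step 5 [5y] zero: DF = P = 9237/10000 ≈ 0.923700
step 6 [6y] bond c/1=1/20: DF=(9551/8000 − 1/20·(0.962400+0.950100+0.944600+0.925800+0.923700))/(1+1/20) = 9129/10000 ≈ 0.912900

1 1 1203/1250
2 2 9501/10000
3 3 4723/5000
4 4 4629/5000
5 5 9237/10000
6 6 9129/10000
f(3y,6y) = ((4723/5000)/(9129/10000) − 1)/(3) = 317/27387 ≈ 1.1575%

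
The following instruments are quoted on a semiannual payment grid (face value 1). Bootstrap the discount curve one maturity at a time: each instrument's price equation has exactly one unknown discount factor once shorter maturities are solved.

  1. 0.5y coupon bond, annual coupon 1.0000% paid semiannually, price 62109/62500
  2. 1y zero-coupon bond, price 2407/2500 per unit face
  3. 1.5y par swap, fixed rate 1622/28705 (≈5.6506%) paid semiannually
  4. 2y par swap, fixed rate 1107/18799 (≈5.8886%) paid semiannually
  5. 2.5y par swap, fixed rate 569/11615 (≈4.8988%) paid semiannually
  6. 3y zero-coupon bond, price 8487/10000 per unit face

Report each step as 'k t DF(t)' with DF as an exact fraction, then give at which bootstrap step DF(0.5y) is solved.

step 1 [0.5y] bond c/2=1/200: DF=(62109/62500 − 1/200·(0))/(1+1/200) = 618/625 ≈ 0.988800
step 2 [1y] zero: DF = P = 2407/2500 ≈ 0.962800
step 3 [1.5y] swap r/2=811/28705: DF=(1 − 811/28705·(0.988800+0.962800))/(1+811/28705) = 9189/10000 ≈ 0.918900
step 4 [2y] swap r/2=1107/37598: DF=(1 − 1107/37598·(0.988800+0.962800+0.918900))/(1+1107/37598) = 8893/10000 ≈ 0.889300
step 5 [2.5y] swap r/2=569/23230: DF=(1 − 569/23230·(0.988800+0.962800+0.918900+0.889300))/(1+569/23230) = 4431/5000 ≈ 0.886200
step 6 [3y] zero: DF = P = 8487/10000 ≈ 0.848700

1 1/2 618/625
2 1 2407/2500
3 3/2 9189/10000
4 2 8893/10000
5 5/2 4431/5000
6 3 8487/10000
DF(0.5y) is solved at step 1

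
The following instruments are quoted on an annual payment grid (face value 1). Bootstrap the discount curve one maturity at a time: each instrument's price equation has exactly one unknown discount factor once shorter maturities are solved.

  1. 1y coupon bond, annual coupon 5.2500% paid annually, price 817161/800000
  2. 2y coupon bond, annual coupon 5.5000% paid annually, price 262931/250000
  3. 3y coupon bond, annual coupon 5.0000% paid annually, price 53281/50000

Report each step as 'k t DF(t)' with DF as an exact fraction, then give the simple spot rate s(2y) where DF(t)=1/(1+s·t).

1 1 1941/2000
2 2 9463/10000
3 3 2309/2500
s(2y) = (1/(9463/10000) − 1)/(2) = 537/18926 ≈ 2.8374%

step 1 [1y] bond c/1=21/400: DF=(817161/800000 − 21/400·(0))/(1+21/400) = 1941/2000 ≈ 0.970500
step 2 [2y] bond c/1=11/200: DF=(262931/250000 − 11/200·(0.970500))/(1+11/200) = 9463/10000 ≈ 0.946300
step 3 [3y] bond c/1=1/20: DF=(53281/50000 − 1/20·(0.970500+0.946300))/(1+1/20) = 2309/2500 ≈ 0.923600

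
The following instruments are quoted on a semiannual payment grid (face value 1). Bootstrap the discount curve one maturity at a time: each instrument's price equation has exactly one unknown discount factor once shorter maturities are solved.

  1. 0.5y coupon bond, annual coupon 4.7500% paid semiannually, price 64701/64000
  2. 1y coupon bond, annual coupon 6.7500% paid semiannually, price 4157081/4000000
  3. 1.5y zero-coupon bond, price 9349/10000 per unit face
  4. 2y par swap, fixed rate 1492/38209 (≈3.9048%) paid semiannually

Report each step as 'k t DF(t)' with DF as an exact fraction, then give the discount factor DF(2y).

1 1/2 79/80
2 1 9731/10000
3 3/2 9349/10000
4 2 4627/5000
DF(2y) = 4627/5000 ≈ 0.925400

step 1 [0.5y] bond c/2=19/800: DF=(64701/64000 − 19/800·(0))/(1+19/800) = 79/80 ≈ 0.987500
step 2 [1y] bond c/2=27/800: DF=(4157081/4000000 − 27/800·(0.987500))/(1+27/800) = 9731/10000 ≈ 0.973100
step 3 [1.5y] zero: DF = P = 9349/10000 ≈ 0.934900
step 4 [2y] swap r/2=746/38209: DF=(1 − 746/38209·(0.987500+0.973100+0.934900))/(1+746/38209) = 4627/5000 ≈ 0.925400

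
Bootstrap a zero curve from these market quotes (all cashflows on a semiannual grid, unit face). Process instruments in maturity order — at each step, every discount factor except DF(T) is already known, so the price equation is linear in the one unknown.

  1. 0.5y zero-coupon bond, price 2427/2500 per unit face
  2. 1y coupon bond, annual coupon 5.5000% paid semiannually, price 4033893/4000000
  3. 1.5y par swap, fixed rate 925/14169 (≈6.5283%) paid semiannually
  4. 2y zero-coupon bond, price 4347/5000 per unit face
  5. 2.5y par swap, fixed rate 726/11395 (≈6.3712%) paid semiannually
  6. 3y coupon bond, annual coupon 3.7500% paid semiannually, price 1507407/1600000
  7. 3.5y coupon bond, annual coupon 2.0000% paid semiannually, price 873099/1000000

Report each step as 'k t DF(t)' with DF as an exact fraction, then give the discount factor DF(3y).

step 1 [0.5y] zero: DF = P = 2427/2500 ≈ 0.970800
step 2 [1y] bond c/2=11/400: DF=(4033893/4000000 − 11/400·(0.970800))/(1+11/400) = 1911/2000 ≈ 0.955500
step 3 [1.5y] swap r/2=925/28338: DF=(1 − 925/28338·(0.970800+0.955500))/(1+925/28338) = 363/400 ≈ 0.907500
step 4 [2y] zero: DF = P = 4347/5000 ≈ 0.869400
step 5 [2.5y] swap r/2=363/11395: DF=(1 − 363/11395·(0.970800+0.955500+0.907500+0.869400))/(1+363/11395) = 2137/2500 ≈ 0.854800
step 6 [3y] bond c/2=3/160: DF=(1507407/1600000 − 3/160·(0.970800+0.955500+0.907500+0.869400+0.854800))/(1+3/160) = 8409/10000 ≈ 0.840900
step 7 [3.5y] bond c/2=1/100: DF=(873099/1000000 − 1/100·(0.970800+0.955500+0.907500+0.869400+0.854800+0.840900))/(1+1/100) = 811/1000 ≈ 0.811000

1 1/2 2427/2500
2 1 1911/2000
3 3/2 363/400
4 2 4347/5000
5 5/2 2137/2500
6 3 8409/10000
7 7/2 811/1000
DF(3y) = 8409/10000 ≈ 0.840900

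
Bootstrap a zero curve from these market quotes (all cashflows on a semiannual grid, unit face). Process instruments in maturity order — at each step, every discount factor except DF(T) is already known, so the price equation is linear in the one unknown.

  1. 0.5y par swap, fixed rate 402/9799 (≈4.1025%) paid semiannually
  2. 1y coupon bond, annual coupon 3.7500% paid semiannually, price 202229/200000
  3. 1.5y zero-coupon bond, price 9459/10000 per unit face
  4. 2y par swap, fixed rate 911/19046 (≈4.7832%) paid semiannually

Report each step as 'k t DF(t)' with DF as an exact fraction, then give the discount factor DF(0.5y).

step 1 [0.5y] swap r/2=201/9799: DF=(1 − 201/9799·(0))/(1+201/9799) = 9799/10000 ≈ 0.979900
step 2 [1y] bond c/2=3/160: DF=(202229/200000 − 3/160·(0.979900))/(1+3/160) = 1949/2000 ≈ 0.974500
step 3 [1.5y] zero: DF = P = 9459/10000 ≈ 0.945900
step 4 [2y] swap r/2=911/38092: DF=(1 − 911/38092·(0.979900+0.974500+0.945900))/(1+911/38092) = 9089/10000 ≈ 0.908900

1 1/2 9799/10000
2 1 1949/2000
3 3/2 9459/10000
4 2 9089/10000
DF(0.5y) = 9799/10000 ≈ 0.979900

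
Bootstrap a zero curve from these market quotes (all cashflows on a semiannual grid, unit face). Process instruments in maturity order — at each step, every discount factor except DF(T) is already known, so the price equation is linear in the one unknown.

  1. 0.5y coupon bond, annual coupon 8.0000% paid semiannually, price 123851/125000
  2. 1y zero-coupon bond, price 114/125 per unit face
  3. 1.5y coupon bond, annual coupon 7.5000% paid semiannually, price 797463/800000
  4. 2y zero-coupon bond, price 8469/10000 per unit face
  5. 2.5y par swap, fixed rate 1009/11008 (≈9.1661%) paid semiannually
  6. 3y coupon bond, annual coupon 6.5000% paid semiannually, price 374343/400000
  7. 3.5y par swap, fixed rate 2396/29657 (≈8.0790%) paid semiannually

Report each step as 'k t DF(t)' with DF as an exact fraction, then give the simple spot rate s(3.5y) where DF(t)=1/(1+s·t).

1 1/2 9527/10000
2 1 114/125
3 3/2 4467/5000
4 2 8469/10000
5 5/2 3991/5000
6 3 3839/5000
7 7/2 1901/2500
s(3.5y) = (1/(1901/2500) − 1)/(7/2) = 1198/13307 ≈ 9.0028%

step 1 [0.5y] bond c/2=1/25: DF=(123851/125000 − 1/25·(0))/(1+1/25) = 9527/10000 ≈ 0.952700
step 2 [1y] zero: DF = P = 114/125 ≈ 0.912000
step 3 [1.5y] bond c/2=3/80: DF=(797463/800000 − 3/80·(0.952700+0.912000))/(1+3/80) = 4467/5000 ≈ 0.893400
step 4 [2y] zero: DF = P = 8469/10000 ≈ 0.846900
step 5 [2.5y] swap r/2=1009/22016: DF=(1 − 1009/22016·(0.952700+0.912000+0.893400+0.846900))/(1+1009/22016) = 3991/5000 ≈ 0.798200
step 6 [3y] bond c/2=13/400: DF=(374343/400000 − 13/400·(0.952700+0.912000+0.893400+0.846900+0.798200))/(1+13/400) = 3839/5000 ≈ 0.767800
step 7 [3.5y] swap r/2=1198/29657: DF=(1 − 1198/29657·(0.952700+0.912000+0.893400+0.846900+0.798200+0.767800))/(1+1198/29657) = 1901/2500 ≈ 0.760400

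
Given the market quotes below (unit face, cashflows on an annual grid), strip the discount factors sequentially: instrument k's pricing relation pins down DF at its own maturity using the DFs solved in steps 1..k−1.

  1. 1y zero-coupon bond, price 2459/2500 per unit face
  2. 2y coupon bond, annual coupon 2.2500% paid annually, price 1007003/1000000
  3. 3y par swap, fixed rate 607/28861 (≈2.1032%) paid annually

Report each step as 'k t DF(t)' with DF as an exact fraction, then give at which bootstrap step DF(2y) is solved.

1 1 2459/2500
2 2 602/625
3 3 9393/10000
DF(2y) is solved at step 2

step 1 [1y] zero: DF = P = 2459/2500 ≈ 0.983600
step 2 [2y] bond c/1=9/400: DF=(1007003/1000000 − 9/400·(0.983600))/(1+9/400) = 602/625 ≈ 0.963200
step 3 [3y] swap r/1=607/28861: DF=(1 − 607/28861·(0.983600+0.963200))/(1+607/28861) = 9393/10000 ≈ 0.939300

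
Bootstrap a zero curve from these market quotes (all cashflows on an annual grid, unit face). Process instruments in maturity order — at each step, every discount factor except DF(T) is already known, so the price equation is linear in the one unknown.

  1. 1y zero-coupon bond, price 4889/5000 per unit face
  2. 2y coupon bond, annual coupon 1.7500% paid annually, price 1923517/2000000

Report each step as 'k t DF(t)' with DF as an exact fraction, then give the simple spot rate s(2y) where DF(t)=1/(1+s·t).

step 1 [1y] zero: DF = P = 4889/5000 ≈ 0.977800
step 2 [2y] bond c/1=7/400: DF=(1923517/2000000 − 7/400·(0.977800))/(1+7/400) = 2321/2500 ≈ 0.928400

1 1 4889/5000
2 2 2321/2500
s(2y) = (1/(2321/2500) − 1)/(2) = 179/4642 ≈ 3.8561%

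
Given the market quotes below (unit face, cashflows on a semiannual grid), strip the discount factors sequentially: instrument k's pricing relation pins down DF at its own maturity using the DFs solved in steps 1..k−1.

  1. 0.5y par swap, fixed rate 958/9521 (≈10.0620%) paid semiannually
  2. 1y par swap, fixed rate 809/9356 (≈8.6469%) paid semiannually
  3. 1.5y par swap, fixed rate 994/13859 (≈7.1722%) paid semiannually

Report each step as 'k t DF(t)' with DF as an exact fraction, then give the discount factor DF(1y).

1 1/2 9521/10000
2 1 9191/10000
3 3/2 4503/5000
DF(1y) = 9191/10000 ≈ 0.919100

step 1 [0.5y] swap r/2=479/9521: DF=(1 − 479/9521·(0))/(1+479/9521) = 9521/10000 ≈ 0.952100
step 2 [1y] swap r/2=809/18712: DF=(1 − 809/18712·(0.952100))/(1+809/18712) = 9191/10000 ≈ 0.919100
step 3 [1.5y] swap r/2=497/13859: DF=(1 − 497/13859·(0.952100+0.919100))/(1+497/13859) = 4503/5000 ≈ 0.900600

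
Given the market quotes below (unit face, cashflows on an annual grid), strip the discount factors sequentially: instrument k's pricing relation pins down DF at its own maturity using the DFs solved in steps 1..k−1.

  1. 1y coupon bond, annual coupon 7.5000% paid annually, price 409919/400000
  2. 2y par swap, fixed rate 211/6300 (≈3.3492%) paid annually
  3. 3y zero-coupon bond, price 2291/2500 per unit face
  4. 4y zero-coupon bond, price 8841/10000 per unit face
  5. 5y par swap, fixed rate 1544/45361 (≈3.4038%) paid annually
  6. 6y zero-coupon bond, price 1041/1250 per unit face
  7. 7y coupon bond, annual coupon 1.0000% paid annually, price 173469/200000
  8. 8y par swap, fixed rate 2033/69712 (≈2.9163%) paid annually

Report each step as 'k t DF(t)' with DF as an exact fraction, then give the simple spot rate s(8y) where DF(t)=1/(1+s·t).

step 1 [1y] bond c/1=3/40: DF=(409919/400000 − 3/40·(0))/(1+3/40) = 9533/10000 ≈ 0.953300
step 2 [2y] swap r/1=211/6300: DF=(1 − 211/6300·(0.953300))/(1+211/6300) = 9367/10000 ≈ 0.936700
step 3 [3y] zero: DF = P = 2291/2500 ≈ 0.916400
step 4 [4y] zero: DF = P = 8841/10000 ≈ 0.884100
step 5 [5y] swap r/1=1544/45361: DF=(1 − 1544/45361·(0.953300+0.936700+0.916400+0.884100))/(1+1544/45361) = 1057/1250 ≈ 0.845600
step 6 [6y] zero: DF = P = 1041/1250 ≈ 0.832800
step 7 [7y] bond c/1=1/100: DF=(173469/200000 − 1/100·(0.953300+0.936700+0.916400+0.884100+0.845600+0.832800))/(1+1/100) = 1007/1250 ≈ 0.805600
step 8 [8y] swap r/1=2033/69712: DF=(1 − 2033/69712·(0.953300+0.936700+0.916400+0.884100+0.845600+0.832800+0.805600))/(1+2033/69712) = 7967/10000 ≈ 0.796700

1 1 9533/10000
2 2 9367/10000
3 3 2291/2500
4 4 8841/10000
5 5 1057/1250
6 6 1041/1250
7 7 1007/1250
8 8 7967/10000
s(8y) = (1/(7967/10000) − 1)/(8) = 2033/63736 ≈ 3.1897%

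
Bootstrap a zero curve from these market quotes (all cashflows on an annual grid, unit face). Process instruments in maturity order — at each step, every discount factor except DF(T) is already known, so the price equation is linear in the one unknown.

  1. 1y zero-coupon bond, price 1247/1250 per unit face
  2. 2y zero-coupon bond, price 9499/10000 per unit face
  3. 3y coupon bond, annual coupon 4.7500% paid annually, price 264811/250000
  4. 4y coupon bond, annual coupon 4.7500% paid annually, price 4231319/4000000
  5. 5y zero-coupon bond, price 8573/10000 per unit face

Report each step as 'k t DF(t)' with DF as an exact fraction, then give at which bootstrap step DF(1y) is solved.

1 1 1247/1250
2 2 9499/10000
3 3 9229/10000
4 4 8797/10000
5 5 8573/10000
DF(1y) is solved at step 1

step 1 [1y] zero: DF = P = 1247/1250 ≈ 0.997600
step 2 [2y] zero: DF = P = 9499/10000 ≈ 0.949900
step 3 [3y] bond c/1=19/400: DF=(264811/250000 − 19/400·(0.997600+0.949900))/(1+19/400) = 9229/10000 ≈ 0.922900
step 4 [4y] bond c/1=19/400: DF=(4231319/4000000 − 19/400·(0.997600+0.949900+0.922900))/(1+19/400) = 8797/10000 ≈ 0.879700
step 5 [5y] zero: DF = P = 8573/10000 ≈ 0.857300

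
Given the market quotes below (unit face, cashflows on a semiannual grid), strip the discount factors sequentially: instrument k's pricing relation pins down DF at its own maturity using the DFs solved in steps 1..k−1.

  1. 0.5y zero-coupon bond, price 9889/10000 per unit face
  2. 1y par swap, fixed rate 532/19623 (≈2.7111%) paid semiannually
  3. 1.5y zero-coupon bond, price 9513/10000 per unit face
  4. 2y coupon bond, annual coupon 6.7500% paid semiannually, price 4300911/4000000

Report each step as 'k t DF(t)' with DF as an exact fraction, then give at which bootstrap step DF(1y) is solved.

1 1/2 9889/10000
2 1 4867/5000
3 3/2 9513/10000
4 2 189/200
DF(1y) is solved at step 2

step 1 [0.5y] zero: DF = P = 9889/10000 ≈ 0.988900
step 2 [1y] swap r/2=266/19623: DF=(1 − 266/19623·(0.988900))/(1+266/19623) = 4867/5000 ≈ 0.973400
step 3 [1.5y] zero: DF = P = 9513/10000 ≈ 0.951300
step 4 [2y] bond c/2=27/800: DF=(4300911/4000000 − 27/800·(0.988900+0.973400+0.951300))/(1+27/800) = 189/200 ≈ 0.945000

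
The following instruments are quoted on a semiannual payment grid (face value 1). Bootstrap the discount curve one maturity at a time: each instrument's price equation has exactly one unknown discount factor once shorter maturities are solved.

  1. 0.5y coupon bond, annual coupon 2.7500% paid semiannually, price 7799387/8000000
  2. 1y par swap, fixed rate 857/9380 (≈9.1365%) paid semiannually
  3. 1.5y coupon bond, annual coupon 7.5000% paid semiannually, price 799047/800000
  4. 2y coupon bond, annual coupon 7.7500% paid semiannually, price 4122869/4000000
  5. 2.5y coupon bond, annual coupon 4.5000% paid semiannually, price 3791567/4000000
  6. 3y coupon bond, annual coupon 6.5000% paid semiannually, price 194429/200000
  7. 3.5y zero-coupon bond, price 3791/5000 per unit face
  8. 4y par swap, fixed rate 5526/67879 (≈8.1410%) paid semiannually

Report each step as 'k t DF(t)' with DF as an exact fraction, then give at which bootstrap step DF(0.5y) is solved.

step 1 [0.5y] bond c/2=11/800: DF=(7799387/8000000 − 11/800·(0))/(1+11/800) = 9617/10000 ≈ 0.961700
step 2 [1y] swap r/2=857/18760: DF=(1 − 857/18760·(0.961700))/(1+857/18760) = 9143/10000 ≈ 0.914300
step 3 [1.5y] bond c/2=3/80: DF=(799047/800000 − 3/80·(0.961700+0.914300))/(1+3/80) = 8949/10000 ≈ 0.894900
step 4 [2y] bond c/2=31/800: DF=(4122869/4000000 − 31/800·(0.961700+0.914300+0.894900))/(1+31/800) = 8889/10000 ≈ 0.888900
step 5 [2.5y] bond c/2=9/400: DF=(3791567/4000000 − 9/400·(0.961700+0.914300+0.894900+0.888900))/(1+9/400) = 1693/2000 ≈ 0.846500
step 6 [3y] bond c/2=13/400: DF=(194429/200000 − 13/400·(0.961700+0.914300+0.894900+0.888900+0.846500))/(1+13/400) = 7997/10000 ≈ 0.799700
step 7 [3.5y] zero: DF = P = 3791/5000 ≈ 0.758200
step 8 [4y] swap r/2=2763/67879: DF=(1 − 2763/67879·(0.961700+0.914300+0.894900+0.888900+0.846500+0.799700+0.758200))/(1+2763/67879) = 7237/10000 ≈ 0.723700

1 1/2 9617/10000
2 1 9143/10000
3 3/2 8949/10000
4 2 8889/10000
5 5/2 1693/2000
6 3 7997/10000
7 7/2 3791/5000
8 4 7237/10000
DF(0.5y) is solved at step 1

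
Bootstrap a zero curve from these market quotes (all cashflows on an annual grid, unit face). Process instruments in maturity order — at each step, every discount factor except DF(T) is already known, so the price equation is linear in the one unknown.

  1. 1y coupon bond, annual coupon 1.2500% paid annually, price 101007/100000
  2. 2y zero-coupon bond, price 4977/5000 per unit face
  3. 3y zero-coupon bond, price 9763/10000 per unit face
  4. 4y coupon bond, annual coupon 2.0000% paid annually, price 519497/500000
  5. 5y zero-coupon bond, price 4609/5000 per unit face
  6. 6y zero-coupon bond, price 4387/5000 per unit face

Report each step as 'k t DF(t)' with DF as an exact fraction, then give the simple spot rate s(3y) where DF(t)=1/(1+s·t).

1 1 1247/1250
2 2 4977/5000
3 3 9763/10000
4 4 2401/2500
5 5 4609/5000
6 6 4387/5000
s(3y) = (1/(9763/10000) − 1)/(3) = 79/9763 ≈ 0.8092%

step 1 [1y] bond c/1=1/80: DF=(101007/100000 − 1/80·(0))/(1+1/80) = 1247/1250 ≈ 0.997600
step 2 [2y] zero: DF = P = 4977/5000 ≈ 0.995400
step 3 [3y] zero: DF = P = 9763/10000 ≈ 0.976300
step 4 [4y] bond c/1=1/50: DF=(519497/500000 − 1/50·(0.997600+0.995400+0.976300))/(1+1/50) = 2401/2500 ≈ 0.960400
step 5 [5y] zero: DF = P = 4609/5000 ≈ 0.921800
step 6 [6y] zero: DF = P = 4387/5000 ≈ 0.877400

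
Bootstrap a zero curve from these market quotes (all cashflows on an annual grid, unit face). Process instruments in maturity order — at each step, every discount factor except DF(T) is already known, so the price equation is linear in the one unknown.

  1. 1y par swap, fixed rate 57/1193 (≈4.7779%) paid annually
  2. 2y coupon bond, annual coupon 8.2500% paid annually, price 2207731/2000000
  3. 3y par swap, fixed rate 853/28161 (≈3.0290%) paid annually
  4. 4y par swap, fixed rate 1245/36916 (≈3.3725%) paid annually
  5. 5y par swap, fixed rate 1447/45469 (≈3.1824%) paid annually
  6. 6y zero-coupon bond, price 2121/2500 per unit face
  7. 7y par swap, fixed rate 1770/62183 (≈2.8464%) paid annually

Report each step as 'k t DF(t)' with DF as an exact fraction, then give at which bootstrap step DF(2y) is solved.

1 1 1193/1250
2 2 947/1000
3 3 9147/10000
4 4 1751/2000
5 5 8553/10000
6 6 2121/2500
7 7 823/1000
DF(2y) is solved at step 2

step 1 [1y] swap r/1=57/1193: DF=(1 − 57/1193·(0))/(1+57/1193) = 1193/1250 ≈ 0.954400
step 2 [2y] bond c/1=33/400: DF=(2207731/2000000 − 33/400·(0.954400))/(1+33/400) = 947/1000 ≈ 0.947000
step 3 [3y] swap r/1=853/28161: DF=(1 − 853/28161·(0.954400+0.947000))/(1+853/28161) = 9147/10000 ≈ 0.914700
step 4 [4y] swap r/1=1245/36916: DF=(1 − 1245/36916·(0.954400+0.947000+0.914700))/(1+1245/36916) = 1751/2000 ≈ 0.875500
step 5 [5y] swap r/1=1447/45469: DF=(1 − 1447/45469·(0.954400+0.947000+0.914700+0.875500))/(1+1447/45469) = 8553/10000 ≈ 0.855300
step 6 [6y] zero: DF = P = 2121/2500 ≈ 0.848400
step 7 [7y] swap r/1=1770/62183: DF=(1 − 1770/62183·(0.954400+0.947000+0.914700+0.875500+0.855300+0.848400))/(1+1770/62183) = 823/1000 ≈ 0.823000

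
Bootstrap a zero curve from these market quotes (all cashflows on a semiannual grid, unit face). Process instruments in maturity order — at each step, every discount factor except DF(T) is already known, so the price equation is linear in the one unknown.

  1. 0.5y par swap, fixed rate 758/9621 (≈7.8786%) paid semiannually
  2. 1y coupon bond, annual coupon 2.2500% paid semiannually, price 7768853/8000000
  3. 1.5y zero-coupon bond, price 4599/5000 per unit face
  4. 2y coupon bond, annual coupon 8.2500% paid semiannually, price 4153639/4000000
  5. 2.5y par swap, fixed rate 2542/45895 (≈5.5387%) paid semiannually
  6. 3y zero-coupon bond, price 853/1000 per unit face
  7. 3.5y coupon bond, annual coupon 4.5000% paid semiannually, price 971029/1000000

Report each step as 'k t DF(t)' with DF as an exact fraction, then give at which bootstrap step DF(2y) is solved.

step 1 [0.5y] swap r/2=379/9621: DF=(1 − 379/9621·(0))/(1+379/9621) = 9621/10000 ≈ 0.962100
step 2 [1y] bond c/2=9/800: DF=(7768853/8000000 − 9/800·(0.962100))/(1+9/800) = 1187/1250 ≈ 0.949600
step 3 [1.5y] zero: DF = P = 4599/5000 ≈ 0.919800
step 4 [2y] bond c/2=33/800: DF=(4153639/4000000 − 33/800·(0.962100+0.949600+0.919800))/(1+33/800) = 8851/10000 ≈ 0.885100
step 5 [2.5y] swap r/2=1271/45895: DF=(1 − 1271/45895·(0.962100+0.949600+0.919800+0.885100))/(1+1271/45895) = 8729/10000 ≈ 0.872900
step 6 [3y] zero: DF = P = 853/1000 ≈ 0.853000
step 7 [3.5y] bond c/2=9/400: DF=(971029/1000000 − 9/400·(0.962100+0.949600+0.919800+0.885100+0.872900+0.853000))/(1+9/400) = 8299/10000 ≈ 0.829900

1 1/2 9621/10000
2 1 1187/1250
3 3/2 4599/5000
4 2 8851/10000
5 5/2 8729/10000
6 3 853/1000
7 7/2 8299/10000
DF(2y) is solved at step 4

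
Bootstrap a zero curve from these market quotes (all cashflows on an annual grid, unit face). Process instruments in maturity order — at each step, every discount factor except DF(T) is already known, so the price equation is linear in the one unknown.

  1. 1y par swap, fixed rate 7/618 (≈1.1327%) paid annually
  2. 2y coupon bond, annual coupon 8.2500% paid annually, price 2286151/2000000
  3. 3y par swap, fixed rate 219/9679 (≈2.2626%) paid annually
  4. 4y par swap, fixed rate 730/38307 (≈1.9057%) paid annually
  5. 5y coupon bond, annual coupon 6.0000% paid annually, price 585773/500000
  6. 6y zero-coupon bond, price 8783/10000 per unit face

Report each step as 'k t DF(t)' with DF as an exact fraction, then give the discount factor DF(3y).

1 1 618/625
2 2 4903/5000
3 3 9343/10000
4 4 927/1000
5 5 2221/2500
6 6 8783/10000
DF(3y) = 9343/10000 ≈ 0.934300

step 1 [1y] swap r/1=7/618: DF=(1 − 7/618·(0))/(1+7/618) = 618/625 ≈ 0.988800
step 2 [2y] bond c/1=33/400: DF=(2286151/2000000 − 33/400·(0.988800))/(1+33/400) = 4903/5000 ≈ 0.980600
step 3 [3y] swap r/1=219/9679: DF=(1 − 219/9679·(0.988800+0.980600))/(1+219/9679) = 9343/10000 ≈ 0.934300
step 4 [4y] swap r/1=730/38307: DF=(1 − 730/38307·(0.988800+0.980600+0.934300))/(1+730/38307) = 927/1000 ≈ 0.927000
step 5 [5y] bond c/1=3/50: DF=(585773/500000 − 3/50·(0.988800+0.980600+0.934300+0.927000))/(1+3/50) = 2221/2500 ≈ 0.888400
step 6 [6y] zero: DF = P = 8783/10000 ≈ 0.878300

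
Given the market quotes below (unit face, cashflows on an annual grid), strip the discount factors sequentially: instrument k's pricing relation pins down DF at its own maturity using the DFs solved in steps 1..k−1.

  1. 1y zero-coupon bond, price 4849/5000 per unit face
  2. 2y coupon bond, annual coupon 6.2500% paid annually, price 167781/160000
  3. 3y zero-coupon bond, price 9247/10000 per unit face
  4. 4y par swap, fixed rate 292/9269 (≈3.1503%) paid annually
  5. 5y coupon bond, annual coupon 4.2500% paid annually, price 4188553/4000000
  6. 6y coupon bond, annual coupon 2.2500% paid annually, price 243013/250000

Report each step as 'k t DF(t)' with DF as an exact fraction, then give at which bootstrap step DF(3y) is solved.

1 1 4849/5000
2 2 9299/10000
3 3 9247/10000
4 4 552/625
5 5 8533/10000
6 6 8503/10000
DF(3y) is solved at step 3

step 1 [1y] zero: DF = P = 4849/5000 ≈ 0.969800
step 2 [2y] bond c/1=1/16: DF=(167781/160000 − 1/16·(0.969800))/(1+1/16) = 9299/10000 ≈ 0.929900
step 3 [3y] zero: DF = P = 9247/10000 ≈ 0.924700
step 4 [4y] swap r/1=292/9269: DF=(1 − 292/9269·(0.969800+0.929900+0.924700))/(1+292/9269) = 552/625 ≈ 0.883200
step 5 [5y] bond c/1=17/400: DF=(4188553/4000000 − 17/400·(0.969800+0.929900+0.924700+0.883200))/(1+17/400) = 8533/10000 ≈ 0.853300
step 6 [6y] bond c/1=9/400: DF=(243013/250000 − 9/400·(0.969800+0.929900+0.924700+0.883200+0.853300))/(1+9/400) = 8503/10000 ≈ 0.850300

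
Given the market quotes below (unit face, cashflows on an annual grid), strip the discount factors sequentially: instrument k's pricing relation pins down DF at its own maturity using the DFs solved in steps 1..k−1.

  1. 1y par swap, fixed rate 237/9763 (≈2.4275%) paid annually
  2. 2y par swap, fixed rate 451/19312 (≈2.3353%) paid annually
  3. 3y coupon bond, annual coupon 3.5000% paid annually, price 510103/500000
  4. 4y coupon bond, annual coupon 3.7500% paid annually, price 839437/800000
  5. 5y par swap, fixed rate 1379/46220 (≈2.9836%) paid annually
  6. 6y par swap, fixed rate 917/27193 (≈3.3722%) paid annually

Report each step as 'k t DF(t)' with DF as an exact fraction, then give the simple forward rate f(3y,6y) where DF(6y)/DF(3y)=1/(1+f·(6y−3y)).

step 1 [1y] swap r/1=237/9763: DF=(1 − 237/9763·(0))/(1+237/9763) = 9763/10000 ≈ 0.976300
step 2 [2y] swap r/1=451/19312: DF=(1 − 451/19312·(0.976300))/(1+451/19312) = 9549/10000 ≈ 0.954900
step 3 [3y] bond c/1=7/200: DF=(510103/500000 − 7/200·(0.976300+0.954900))/(1+7/200) = 2301/2500 ≈ 0.920400
step 4 [4y] bond c/1=3/80: DF=(839437/800000 − 3/80·(0.976300+0.954900+0.920400))/(1+3/80) = 9083/10000 ≈ 0.908300
step 5 [5y] swap r/1=1379/46220: DF=(1 − 1379/46220·(0.976300+0.954900+0.920400+0.908300))/(1+1379/46220) = 8621/10000 ≈ 0.862100
step 6 [6y] swap r/1=917/27193: DF=(1 − 917/27193·(0.976300+0.954900+0.920400+0.908300+0.862100))/(1+917/27193) = 4083/5000 ≈ 0.816600

1 1 9763/10000
2 2 9549/10000
3 3 2301/2500
4 4 9083/10000
5 5 8621/10000
6 6 4083/5000
f(3y,6y) = ((2301/2500)/(4083/5000) − 1)/(3) = 173/4083 ≈ 4.2371%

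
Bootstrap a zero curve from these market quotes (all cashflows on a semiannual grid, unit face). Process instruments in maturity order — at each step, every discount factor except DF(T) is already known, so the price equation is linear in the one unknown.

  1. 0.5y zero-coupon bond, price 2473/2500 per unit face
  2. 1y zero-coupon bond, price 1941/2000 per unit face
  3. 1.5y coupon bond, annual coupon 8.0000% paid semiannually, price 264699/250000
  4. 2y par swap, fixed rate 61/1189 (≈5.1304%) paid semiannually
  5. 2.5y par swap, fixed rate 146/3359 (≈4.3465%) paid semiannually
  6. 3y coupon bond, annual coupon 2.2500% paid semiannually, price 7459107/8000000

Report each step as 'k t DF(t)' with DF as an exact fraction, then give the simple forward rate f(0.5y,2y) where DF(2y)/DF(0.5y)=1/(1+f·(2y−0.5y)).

step 1 [0.5y] zero: DF = P = 2473/2500 ≈ 0.989200
step 2 [1y] zero: DF = P = 1941/2000 ≈ 0.970500
step 3 [1.5y] bond c/2=1/25: DF=(264699/250000 − 1/25·(0.989200+0.970500))/(1+1/25) = 9427/10000 ≈ 0.942700
step 4 [2y] swap r/2=61/2378: DF=(1 − 61/2378·(0.989200+0.970500+0.942700))/(1+61/2378) = 564/625 ≈ 0.902400
step 5 [2.5y] swap r/2=73/3359: DF=(1 − 73/3359·(0.989200+0.970500+0.942700+0.902400))/(1+73/3359) = 4489/5000 ≈ 0.897800
step 6 [3y] bond c/2=9/800: DF=(7459107/8000000 − 9/800·(0.989200+0.970500+0.942700+0.902400+0.897800))/(1+9/800) = 8697/10000 ≈ 0.869700

1 1/2 2473/2500
2 1 1941/2000
3 3/2 9427/10000
4 2 564/625
5 5/2 4489/5000
6 3 8697/10000
f(0.5y,2y) = ((2473/2500)/(564/625) − 1)/(3/2) = 217/3384 ≈ 6.4125%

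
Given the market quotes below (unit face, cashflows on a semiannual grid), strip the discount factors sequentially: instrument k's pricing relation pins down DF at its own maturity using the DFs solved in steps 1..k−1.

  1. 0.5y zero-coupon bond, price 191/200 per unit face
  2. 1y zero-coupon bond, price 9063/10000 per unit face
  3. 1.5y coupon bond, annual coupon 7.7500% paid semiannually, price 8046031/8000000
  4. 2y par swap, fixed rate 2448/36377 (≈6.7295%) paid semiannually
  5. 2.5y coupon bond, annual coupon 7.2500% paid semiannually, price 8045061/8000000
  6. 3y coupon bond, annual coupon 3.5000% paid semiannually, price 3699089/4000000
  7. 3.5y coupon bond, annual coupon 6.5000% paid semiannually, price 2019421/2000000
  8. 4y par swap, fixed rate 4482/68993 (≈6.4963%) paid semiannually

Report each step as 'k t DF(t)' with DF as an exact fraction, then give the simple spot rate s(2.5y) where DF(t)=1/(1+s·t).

1 1/2 191/200
2 1 9063/10000
3 3/2 2247/2500
4 2 1097/1250
5 5/2 527/625
6 3 4159/5000
7 7/2 8107/10000
8 4 7759/10000
s(2.5y) = (1/(527/625) − 1)/(5/2) = 196/2635 ≈ 7.4383%

step 1 [0.5y] zero: DF = P = 191/200 ≈ 0.955000
step 2 [1y] zero: DF = P = 9063/10000 ≈ 0.906300
step 3 [1.5y] bond c/2=31/800: DF=(8046031/8000000 − 31/800·(0.955000+0.906300))/(1+31/800) = 2247/2500 ≈ 0.898800
step 4 [2y] swap r/2=1224/36377: DF=(1 − 1224/36377·(0.955000+0.906300+0.898800))/(1+1224/36377) = 1097/1250 ≈ 0.877600
step 5 [2.5y] bond c/2=29/800: DF=(8045061/8000000 − 29/800·(0.955000+0.906300+0.898800+0.877600))/(1+29/800) = 527/625 ≈ 0.843200
step 6 [3y] bond c/2=7/400: DF=(3699089/4000000 − 7/400·(0.955000+0.906300+0.898800+0.877600+0.843200))/(1+7/400) = 4159/5000 ≈ 0.831800
step 7 [3.5y] bond c/2=13/400: DF=(2019421/2000000 − 13/400·(0.955000+0.906300+0.898800+0.877600+0.843200+0.831800))/(1+13/400) = 8107/10000 ≈ 0.810700
step 8 [4y] swap r/2=2241/68993: DF=(1 − 2241/68993·(0.955000+0.906300+0.898800+0.877600+0.843200+0.831800+0.810700))/(1+2241/68993) = 7759/10000 ≈ 0.775900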